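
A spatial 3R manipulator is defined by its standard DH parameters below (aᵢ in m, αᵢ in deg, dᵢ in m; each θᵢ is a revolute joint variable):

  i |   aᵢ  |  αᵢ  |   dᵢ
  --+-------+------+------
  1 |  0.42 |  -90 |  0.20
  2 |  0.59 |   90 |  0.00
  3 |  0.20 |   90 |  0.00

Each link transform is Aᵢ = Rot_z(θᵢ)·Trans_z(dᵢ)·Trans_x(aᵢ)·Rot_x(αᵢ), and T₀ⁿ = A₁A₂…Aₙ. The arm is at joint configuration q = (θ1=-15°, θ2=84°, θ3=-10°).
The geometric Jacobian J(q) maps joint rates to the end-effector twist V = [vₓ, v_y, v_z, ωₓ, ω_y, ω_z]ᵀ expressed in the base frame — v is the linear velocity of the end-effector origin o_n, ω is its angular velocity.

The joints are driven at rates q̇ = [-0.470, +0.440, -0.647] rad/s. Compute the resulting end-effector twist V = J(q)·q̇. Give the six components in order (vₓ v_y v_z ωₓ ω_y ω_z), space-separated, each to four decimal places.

o_n = [0.4762, -0.1635, -0.5827]
J₁: ẑ×o_n = [0.1635, 0.4762, -0.0000], ω = ẑ
J2: z=[0.2588, 0.9659, 0.0000] o=[0.4057, -0.1087, 0.2000] → [-0.7560, 0.2026, -0.0823, 0.2588, 0.9659, 0.0000]
J3: z=[0.9606, -0.2574, 0.1045] o=[0.4653, -0.1247, -0.3868] → [0.0545, 0.1893, -0.0345, 0.9606, -0.2574, 0.1045]
V = J·q̇ = [-0.4447, -0.2571, -0.0138, -0.5077, 0.5915, -0.5376]

-0.4447 -0.2571 -0.0138 -0.5077 0.5915 -0.5376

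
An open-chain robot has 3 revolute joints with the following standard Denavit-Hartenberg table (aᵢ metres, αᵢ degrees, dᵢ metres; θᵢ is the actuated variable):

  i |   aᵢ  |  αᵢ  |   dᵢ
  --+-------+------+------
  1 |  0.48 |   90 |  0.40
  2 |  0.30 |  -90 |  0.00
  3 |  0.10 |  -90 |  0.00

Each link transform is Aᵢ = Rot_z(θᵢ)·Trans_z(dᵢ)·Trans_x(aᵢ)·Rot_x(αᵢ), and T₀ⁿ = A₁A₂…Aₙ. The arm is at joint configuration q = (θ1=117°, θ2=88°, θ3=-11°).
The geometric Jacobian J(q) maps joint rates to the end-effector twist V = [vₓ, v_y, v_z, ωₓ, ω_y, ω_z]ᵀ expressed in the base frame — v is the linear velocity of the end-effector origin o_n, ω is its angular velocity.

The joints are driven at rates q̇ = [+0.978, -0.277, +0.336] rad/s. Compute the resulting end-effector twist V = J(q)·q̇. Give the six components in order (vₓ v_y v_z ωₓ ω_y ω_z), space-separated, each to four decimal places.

o_n = [-0.2072, 0.4487, 0.7979]
J₁: ẑ×o_n = [-0.4487, -0.2072, 0.0000], ω = ẑ
J2: z=[0.8910, 0.4540, 0.0000] o=[-0.2179, 0.4277, 0.4000] → [0.1807, -0.3545, 0.0139, 0.8910, 0.4540, 0.0000]
J3: z=[0.4537, -0.8905, 0.0349] o=[-0.2227, 0.4370, 0.6998] → [-0.0878, -0.0440, 0.0191, 0.4537, -0.8905, 0.0349]
V = J·q̇ = [-0.5184, -0.1192, 0.0026, -0.0944, -0.4250, 0.9897]

-0.5184 -0.1192 0.0026 -0.0944 -0.4250 0.9897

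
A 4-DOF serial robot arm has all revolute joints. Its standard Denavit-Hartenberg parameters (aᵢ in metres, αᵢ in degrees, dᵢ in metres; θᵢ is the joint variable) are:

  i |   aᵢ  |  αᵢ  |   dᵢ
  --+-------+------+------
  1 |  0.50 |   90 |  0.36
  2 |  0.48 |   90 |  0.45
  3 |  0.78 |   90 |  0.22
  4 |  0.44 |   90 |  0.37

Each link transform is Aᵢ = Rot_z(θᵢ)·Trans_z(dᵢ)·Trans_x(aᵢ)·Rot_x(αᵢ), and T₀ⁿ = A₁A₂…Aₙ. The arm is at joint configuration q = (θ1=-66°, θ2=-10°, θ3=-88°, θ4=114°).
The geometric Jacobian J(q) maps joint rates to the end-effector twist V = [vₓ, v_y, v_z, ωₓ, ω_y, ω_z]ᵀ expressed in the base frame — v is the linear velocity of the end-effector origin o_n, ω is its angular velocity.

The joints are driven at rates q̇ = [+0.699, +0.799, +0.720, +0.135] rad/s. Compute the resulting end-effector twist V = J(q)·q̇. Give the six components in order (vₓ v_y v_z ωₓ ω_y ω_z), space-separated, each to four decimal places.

o_n = [0.3614, -0.4096, -0.2753]
J₁: ẑ×o_n = [0.4096, 0.3614, -0.0000], ω = ẑ
J2: z=[-0.9135, -0.4067, 0.0000] o=[0.2034, -0.4568, 0.3600] → [0.2584, -0.5804, 0.0212, -0.9135, -0.4067, 0.0000]
J3: z=[-0.0706, 0.1586, -0.9848] o=[-0.0155, -1.0716, 0.2766] → [0.5644, -0.4102, -0.1065, -0.0706, 0.1586, -0.9848]
J4: z=[-0.3684, 0.9133, 0.1735] o=[0.6920, -0.7442, 0.0553] → [-0.3600, -0.1792, 0.1787, -0.3684, 0.9133, 0.1735]
V = J·q̇ = [0.8506, -0.5306, -0.0356, -0.8305, -0.0875, 0.0134]

0.8506 -0.5306 -0.0356 -0.8305 -0.0875 0.0134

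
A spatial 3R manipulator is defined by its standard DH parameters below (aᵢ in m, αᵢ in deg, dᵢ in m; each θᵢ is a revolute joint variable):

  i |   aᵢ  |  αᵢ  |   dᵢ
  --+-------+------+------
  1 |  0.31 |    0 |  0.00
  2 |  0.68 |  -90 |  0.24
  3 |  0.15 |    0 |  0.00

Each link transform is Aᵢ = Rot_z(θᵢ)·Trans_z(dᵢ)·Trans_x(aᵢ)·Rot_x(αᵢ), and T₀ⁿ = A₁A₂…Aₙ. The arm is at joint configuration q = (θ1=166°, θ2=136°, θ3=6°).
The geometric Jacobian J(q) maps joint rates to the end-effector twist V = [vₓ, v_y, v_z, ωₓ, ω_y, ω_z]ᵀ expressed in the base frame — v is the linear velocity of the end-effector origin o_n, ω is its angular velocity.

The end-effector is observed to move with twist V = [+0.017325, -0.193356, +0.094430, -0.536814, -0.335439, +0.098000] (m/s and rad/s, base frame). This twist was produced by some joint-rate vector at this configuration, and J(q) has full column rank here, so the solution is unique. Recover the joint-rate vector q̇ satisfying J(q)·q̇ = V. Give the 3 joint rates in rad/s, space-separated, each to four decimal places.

0.7580 -0.6600 -0.6330

o_n = [0.1386, -0.6282, 0.2243]
J₁: ẑ×o_n = [0.6282, 0.1386, -0.0000], ω = ẑ
J2: z=[0.0000, 0.0000, 1.0000] o=[-0.3008, 0.0750, 0.0000] → [0.7032, 0.4394, -0.0000, 0.0000, 0.0000, 1.0000]
J3: z=[0.8480, 0.5299, 0.0000] o=[0.0596, -0.5017, 0.2400] → [-0.0083, 0.0133, -0.1492, 0.8480, 0.5299, 0.0000]
q̇ = J⁺·V = [0.7580, -0.6600, -0.6330]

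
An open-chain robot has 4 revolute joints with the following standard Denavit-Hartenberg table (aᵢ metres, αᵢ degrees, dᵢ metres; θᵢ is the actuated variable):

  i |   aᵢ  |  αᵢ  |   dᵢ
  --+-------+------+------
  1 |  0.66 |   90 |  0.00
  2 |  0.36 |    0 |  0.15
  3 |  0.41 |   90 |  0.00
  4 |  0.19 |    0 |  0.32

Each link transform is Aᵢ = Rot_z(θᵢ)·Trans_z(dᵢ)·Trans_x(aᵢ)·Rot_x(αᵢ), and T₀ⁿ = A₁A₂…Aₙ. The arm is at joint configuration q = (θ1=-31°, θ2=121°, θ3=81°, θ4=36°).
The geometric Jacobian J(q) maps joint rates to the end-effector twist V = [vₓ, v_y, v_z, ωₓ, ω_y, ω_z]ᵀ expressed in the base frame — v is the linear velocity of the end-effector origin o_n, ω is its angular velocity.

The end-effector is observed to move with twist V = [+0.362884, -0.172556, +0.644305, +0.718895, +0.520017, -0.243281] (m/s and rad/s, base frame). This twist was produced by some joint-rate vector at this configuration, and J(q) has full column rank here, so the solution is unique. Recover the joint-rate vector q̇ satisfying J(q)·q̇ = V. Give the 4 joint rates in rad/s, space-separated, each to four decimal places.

o_n = [-0.2787, -0.1378, 0.3941]
J₁: ẑ×o_n = [0.1378, -0.2787, 0.0000], ω = ẑ
J2: z=[-0.5150, -0.8572, 0.0000] o=[0.5657, -0.3399, 0.0000] → [-0.3378, 0.2030, -0.8280, -0.5150, -0.8572, 0.0000]
J3: z=[-0.5150, -0.8572, 0.0000] o=[0.3295, -0.3730, 0.3086] → [-0.0733, 0.0441, -0.6425, -0.5150, -0.8572, 0.0000]
J4: z=[-0.3211, 0.1929, 0.9272] o=[0.0037, -0.1772, 0.1550] → [0.0096, -0.1851, 0.0418, -0.3211, 0.1929, 0.9272]
q̇ = J⁺·V = [0.6190, -0.8570, 0.0410, -0.9300]

0.6190 -0.8570 0.0410 -0.9300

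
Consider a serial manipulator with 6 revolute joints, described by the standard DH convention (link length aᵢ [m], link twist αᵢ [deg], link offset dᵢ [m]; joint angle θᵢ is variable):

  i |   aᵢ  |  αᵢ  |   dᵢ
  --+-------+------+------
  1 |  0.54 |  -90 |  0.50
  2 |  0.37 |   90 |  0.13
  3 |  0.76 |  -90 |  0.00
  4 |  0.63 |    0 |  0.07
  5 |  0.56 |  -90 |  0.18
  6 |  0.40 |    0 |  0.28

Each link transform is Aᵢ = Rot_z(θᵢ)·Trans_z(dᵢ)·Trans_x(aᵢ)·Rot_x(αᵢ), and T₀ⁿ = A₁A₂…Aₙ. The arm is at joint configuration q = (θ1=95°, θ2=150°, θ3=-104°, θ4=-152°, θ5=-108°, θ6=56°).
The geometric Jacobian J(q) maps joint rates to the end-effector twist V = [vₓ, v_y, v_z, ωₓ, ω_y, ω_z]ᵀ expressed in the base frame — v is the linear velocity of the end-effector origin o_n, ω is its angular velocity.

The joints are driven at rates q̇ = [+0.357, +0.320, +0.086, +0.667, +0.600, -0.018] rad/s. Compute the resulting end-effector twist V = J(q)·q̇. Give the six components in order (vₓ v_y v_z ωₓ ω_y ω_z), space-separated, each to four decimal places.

o_n = [-0.3530, 0.0001, 0.6995]
J₁: ẑ×o_n = [-0.0001, -0.3530, 0.0000], ω = ẑ
J2: z=[-0.9962, -0.0872, 0.0000] o=[-0.0471, 0.5379, 0.5000] → [-0.0174, 0.1988, 0.5091, -0.9962, -0.0872, 0.0000]
J3: z=[-0.0436, 0.4981, -0.8660] o=[-0.1486, 0.2074, 0.3150] → [0.0120, 0.1937, 0.1108, -0.0436, 0.4981, -0.8660]
J4: z=[0.3142, -0.8160, -0.4851] o=[0.5721, 0.4303, 0.4069] → [-0.4475, 0.3569, -0.8901, 0.3142, -0.8160, -0.4851]
J5: z=[0.3142, -0.8160, -0.4851] o=[0.0537, 0.3574, 0.0495] → [-0.7037, -0.0070, -0.4441, 0.3142, -0.8160, -0.4851]
J6: z=[-0.9415, -0.2023, -0.2695] o=[0.0421, -0.0927, 0.4281] → [-0.0299, 0.3621, -0.1673, -0.9415, -0.2023, -0.2695]
V = J·q̇ = [-0.7248, 0.1816, -0.6847, 0.0926, -1.0153, -0.3273]

-0.7248 0.1816 -0.6847 0.0926 -1.0153 -0.3273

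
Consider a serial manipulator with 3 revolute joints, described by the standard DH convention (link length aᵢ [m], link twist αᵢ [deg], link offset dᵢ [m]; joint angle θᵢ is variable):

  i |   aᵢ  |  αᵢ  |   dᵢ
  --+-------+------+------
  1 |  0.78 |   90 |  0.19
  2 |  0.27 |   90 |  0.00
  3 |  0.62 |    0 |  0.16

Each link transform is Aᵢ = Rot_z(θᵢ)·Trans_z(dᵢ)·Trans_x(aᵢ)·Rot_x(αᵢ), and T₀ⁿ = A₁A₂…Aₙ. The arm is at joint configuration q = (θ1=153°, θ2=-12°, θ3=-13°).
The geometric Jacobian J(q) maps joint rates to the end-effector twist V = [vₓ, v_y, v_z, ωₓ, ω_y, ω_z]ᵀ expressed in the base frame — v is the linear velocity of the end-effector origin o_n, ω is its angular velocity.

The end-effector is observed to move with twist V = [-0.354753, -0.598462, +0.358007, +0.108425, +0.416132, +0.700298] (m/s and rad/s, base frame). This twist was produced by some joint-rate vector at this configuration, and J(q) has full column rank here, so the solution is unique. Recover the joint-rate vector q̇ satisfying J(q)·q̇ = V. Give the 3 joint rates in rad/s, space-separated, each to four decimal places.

0.2660 0.4200 -0.4440

o_n = [-1.4905, 0.6029, -0.1482]
J₁: ẑ×o_n = [-0.6029, -1.4905, 0.0000], ω = ẑ
J2: z=[0.4540, 0.8910, 0.0000] o=[-0.6950, 0.3541, 0.1900] → [-0.3014, 0.1536, 0.8217, 0.4540, 0.8910, 0.0000]
J3: z=[0.1853, -0.0944, -0.9781] o=[-0.9303, 0.4740, 0.1339] → [0.1527, 0.6002, -0.0290, 0.1853, -0.0944, -0.9781]
q̇ = J⁺·V = [0.2660, 0.4200, -0.4440]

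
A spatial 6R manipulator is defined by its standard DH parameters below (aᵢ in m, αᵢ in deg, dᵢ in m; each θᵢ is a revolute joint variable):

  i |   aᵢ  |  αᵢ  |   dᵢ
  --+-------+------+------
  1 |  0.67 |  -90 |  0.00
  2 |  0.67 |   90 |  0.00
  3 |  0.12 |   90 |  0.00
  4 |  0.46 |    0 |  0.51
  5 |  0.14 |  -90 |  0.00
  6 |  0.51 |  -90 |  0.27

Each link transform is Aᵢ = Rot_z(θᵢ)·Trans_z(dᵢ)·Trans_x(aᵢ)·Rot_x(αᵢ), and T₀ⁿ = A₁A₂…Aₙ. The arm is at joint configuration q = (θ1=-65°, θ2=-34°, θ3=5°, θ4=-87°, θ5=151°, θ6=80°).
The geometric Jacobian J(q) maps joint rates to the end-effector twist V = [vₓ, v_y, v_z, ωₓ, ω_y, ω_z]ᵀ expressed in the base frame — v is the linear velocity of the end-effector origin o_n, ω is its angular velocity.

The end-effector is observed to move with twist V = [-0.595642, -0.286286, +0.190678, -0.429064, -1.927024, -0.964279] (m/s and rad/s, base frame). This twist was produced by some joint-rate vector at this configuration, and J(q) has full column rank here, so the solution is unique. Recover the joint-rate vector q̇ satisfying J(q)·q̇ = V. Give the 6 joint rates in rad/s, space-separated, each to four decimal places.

o_n = [0.5439, -1.1843, 0.2635]
J₁: ẑ×o_n = [1.1843, 0.5439, -0.0000], ω = ẑ
J2: z=[0.9063, 0.4226, 0.0000] o=[0.2832, -0.6072, 0.0000] → [0.1114, -0.2388, -0.6331, 0.9063, 0.4226, 0.0000]
J3: z=[-0.2363, 0.5068, 0.8290] o=[0.5179, -1.1106, 0.3747] → [0.0047, -0.0047, 0.0042, -0.2363, 0.5068, 0.8290]
J4: z=[-0.8723, -0.4865, 0.0487] o=[0.5693, -1.1960, 0.4415] → [0.0860, -0.1565, -0.0226, -0.8723, -0.4865, 0.0487]
J5: z=[-0.8723, -0.4865, 0.0487] o=[0.2432, -1.6941, 0.0989] → [-0.1049, 0.1582, -0.2985, -0.8723, -0.4865, 0.0487]
J6: z=[-0.4883, 0.8618, -0.1373] o=[0.2398, -1.6740, 0.2374] → [0.0897, -0.0290, -0.5012, -0.4883, 0.8618, -0.1373]
q̇ = J⁺·V = [-0.4480, 0.1600, -0.8710, 0.8450, 0.6010, -0.9860]

-0.4480 0.1600 -0.8710 0.8450 0.6010 -0.9860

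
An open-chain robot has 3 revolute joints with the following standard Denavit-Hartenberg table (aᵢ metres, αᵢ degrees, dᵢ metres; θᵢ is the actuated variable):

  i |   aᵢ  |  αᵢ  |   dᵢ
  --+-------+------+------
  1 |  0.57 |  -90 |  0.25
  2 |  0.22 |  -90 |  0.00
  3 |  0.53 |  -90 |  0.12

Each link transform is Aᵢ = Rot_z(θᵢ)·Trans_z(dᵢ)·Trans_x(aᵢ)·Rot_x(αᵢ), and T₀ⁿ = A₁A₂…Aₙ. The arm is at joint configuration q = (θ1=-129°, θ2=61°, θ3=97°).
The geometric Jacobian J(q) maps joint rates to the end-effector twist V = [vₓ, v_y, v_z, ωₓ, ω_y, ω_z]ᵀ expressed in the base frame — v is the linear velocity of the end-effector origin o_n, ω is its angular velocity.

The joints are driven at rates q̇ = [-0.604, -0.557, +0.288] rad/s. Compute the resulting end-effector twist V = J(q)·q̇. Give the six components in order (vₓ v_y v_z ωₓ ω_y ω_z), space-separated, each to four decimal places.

-0.0611 0.4137 0.1160 -0.2744 0.5463 -0.7436

o_n = [-0.7489, -0.0889, 0.0559]
J₁: ẑ×o_n = [0.0889, -0.7489, 0.0000], ω = ẑ
J2: z=[0.7771, -0.6293, 0.0000] o=[-0.3587, -0.4430, 0.2500] → [0.1222, 0.1508, 0.0296, 0.7771, -0.6293, 0.0000]
J3: z=[0.5504, 0.6797, -0.4848] o=[-0.4258, -0.5259, 0.0576] → [0.2107, 0.1576, 0.4601, 0.5504, 0.6797, -0.4848]
V = J·q̇ = [-0.0611, 0.4137, 0.1160, -0.2744, 0.5463, -0.7436]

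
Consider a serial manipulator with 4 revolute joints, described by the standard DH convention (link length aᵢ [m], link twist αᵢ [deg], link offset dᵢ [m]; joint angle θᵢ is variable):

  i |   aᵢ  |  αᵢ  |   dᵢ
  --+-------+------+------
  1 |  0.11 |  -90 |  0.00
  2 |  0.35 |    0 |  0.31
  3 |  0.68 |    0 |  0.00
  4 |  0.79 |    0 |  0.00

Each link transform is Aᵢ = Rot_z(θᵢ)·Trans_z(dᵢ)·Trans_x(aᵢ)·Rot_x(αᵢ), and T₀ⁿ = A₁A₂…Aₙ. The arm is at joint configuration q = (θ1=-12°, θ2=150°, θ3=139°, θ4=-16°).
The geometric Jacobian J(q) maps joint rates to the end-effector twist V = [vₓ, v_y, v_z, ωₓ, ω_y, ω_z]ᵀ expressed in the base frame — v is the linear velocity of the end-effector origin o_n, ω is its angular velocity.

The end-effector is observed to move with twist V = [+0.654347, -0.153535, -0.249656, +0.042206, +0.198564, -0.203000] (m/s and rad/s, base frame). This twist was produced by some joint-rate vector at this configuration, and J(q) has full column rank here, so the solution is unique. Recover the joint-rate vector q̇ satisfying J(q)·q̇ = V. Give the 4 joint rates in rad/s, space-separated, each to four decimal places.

-0.2030 -0.3570 0.9580 -0.3980

o_n = [0.1326, 0.2888, 1.2569]
J₁: ẑ×o_n = [-0.2888, 0.1326, 0.0000], ω = ẑ
J2: z=[0.2079, 0.9781, 0.0000] o=[0.1076, -0.0229, 0.0000] → [1.2294, -0.2613, 0.0404, 0.2079, 0.9781, 0.0000]
J3: z=[0.2079, 0.9781, 0.0000] o=[-0.1244, 0.3434, -0.1750] → [1.4006, -0.2977, -0.2627, 0.2079, 0.9781, 0.0000]
J4: z=[0.2079, 0.9781, 0.0000] o=[0.0921, 0.2973, 0.4680] → [0.7717, -0.1640, -0.0413, 0.2079, 0.9781, 0.0000]
q̇ = J⁺·V = [-0.2030, -0.3570, 0.9580, -0.3980]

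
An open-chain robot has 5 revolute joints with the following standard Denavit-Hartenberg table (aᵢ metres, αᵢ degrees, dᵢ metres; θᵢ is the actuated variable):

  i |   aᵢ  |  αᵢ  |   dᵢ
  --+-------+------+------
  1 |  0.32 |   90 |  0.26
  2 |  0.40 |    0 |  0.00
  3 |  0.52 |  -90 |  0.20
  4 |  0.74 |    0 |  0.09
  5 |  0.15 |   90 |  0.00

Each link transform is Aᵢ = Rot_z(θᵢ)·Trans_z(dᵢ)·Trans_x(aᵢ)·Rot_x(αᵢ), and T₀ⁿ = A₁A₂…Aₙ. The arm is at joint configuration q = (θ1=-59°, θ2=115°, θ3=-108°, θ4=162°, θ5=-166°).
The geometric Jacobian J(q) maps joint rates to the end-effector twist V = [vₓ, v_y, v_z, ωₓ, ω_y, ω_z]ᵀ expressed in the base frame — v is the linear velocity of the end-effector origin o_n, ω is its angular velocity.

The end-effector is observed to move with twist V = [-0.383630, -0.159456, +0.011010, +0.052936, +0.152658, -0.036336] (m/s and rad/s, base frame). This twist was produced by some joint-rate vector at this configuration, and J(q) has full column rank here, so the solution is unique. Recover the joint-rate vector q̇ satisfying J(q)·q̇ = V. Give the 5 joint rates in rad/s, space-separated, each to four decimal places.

-0.8800 -0.1300 0.0060 0.6320 0.2180

o_n = [0.0702, -0.0816, 0.7077]
J₁: ẑ×o_n = [0.0816, 0.0702, -0.0000], ω = ẑ
J2: z=[-0.8572, -0.5150, 0.0000] o=[0.1648, -0.2743, 0.2600] → [-0.2306, 0.3837, -0.2139, -0.8572, -0.5150, 0.0000]
J3: z=[-0.8572, -0.5150, 0.0000] o=[0.0777, -0.1294, 0.6225] → [-0.0439, 0.0730, -0.0449, -0.8572, -0.5150, 0.0000]
J4: z=[-0.0628, 0.1045, 0.9925] o=[0.1721, -0.6748, 0.6859] → [-0.5865, -0.0998, -0.0266, -0.0628, 0.1045, 0.9925]
J5: z=[-0.0628, 0.1045, 0.9925] o=[0.0027, 0.0511, 0.6895] → [0.1336, 0.0682, 0.0013, -0.0628, 0.1045, 0.9925]
q̇ = J⁺·V = [-0.8800, -0.1300, 0.0060, 0.6320, 0.2180]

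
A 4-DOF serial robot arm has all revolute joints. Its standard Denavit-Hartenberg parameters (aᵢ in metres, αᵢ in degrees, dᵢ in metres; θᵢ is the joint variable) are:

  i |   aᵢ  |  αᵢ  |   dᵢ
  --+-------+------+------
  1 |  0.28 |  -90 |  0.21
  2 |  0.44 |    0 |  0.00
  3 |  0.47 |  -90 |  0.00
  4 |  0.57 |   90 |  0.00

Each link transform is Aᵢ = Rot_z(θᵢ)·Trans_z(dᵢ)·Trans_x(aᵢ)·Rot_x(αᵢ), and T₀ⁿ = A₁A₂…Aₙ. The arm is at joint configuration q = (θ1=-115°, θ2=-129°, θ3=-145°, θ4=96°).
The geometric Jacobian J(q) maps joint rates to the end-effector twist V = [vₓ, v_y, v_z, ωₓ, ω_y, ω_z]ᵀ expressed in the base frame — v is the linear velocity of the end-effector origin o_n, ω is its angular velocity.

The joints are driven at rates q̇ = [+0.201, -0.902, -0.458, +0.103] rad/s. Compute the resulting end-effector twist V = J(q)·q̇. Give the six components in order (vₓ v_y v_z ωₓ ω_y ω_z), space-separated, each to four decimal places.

-0.1401 -0.3300 -0.1526 -1.1892 0.6679 0.1938

o_n = [-0.5272, 0.2108, 0.1425]
J₁: ẑ×o_n = [-0.2108, -0.5272, 0.0000], ω = ẑ
J2: z=[0.9063, -0.4226, 0.0000] o=[-0.1183, -0.2538, 0.2100] → [0.0285, 0.0612, 0.2483, 0.9063, -0.4226, 0.0000]
J3: z=[0.9063, -0.4226, 0.0000] o=[-0.0013, -0.0028, 0.5519] → [0.1730, 0.3711, -0.0286, 0.9063, -0.4226, 0.0000]
J4: z=[0.4216, 0.9041, -0.0698] o=[-0.0152, -0.0325, 0.0831] → [0.0707, 0.0107, 0.5655, 0.4216, 0.9041, -0.0698]
V = J·q̇ = [-0.1401, -0.3300, -0.1526, -1.1892, 0.6679, 0.1938]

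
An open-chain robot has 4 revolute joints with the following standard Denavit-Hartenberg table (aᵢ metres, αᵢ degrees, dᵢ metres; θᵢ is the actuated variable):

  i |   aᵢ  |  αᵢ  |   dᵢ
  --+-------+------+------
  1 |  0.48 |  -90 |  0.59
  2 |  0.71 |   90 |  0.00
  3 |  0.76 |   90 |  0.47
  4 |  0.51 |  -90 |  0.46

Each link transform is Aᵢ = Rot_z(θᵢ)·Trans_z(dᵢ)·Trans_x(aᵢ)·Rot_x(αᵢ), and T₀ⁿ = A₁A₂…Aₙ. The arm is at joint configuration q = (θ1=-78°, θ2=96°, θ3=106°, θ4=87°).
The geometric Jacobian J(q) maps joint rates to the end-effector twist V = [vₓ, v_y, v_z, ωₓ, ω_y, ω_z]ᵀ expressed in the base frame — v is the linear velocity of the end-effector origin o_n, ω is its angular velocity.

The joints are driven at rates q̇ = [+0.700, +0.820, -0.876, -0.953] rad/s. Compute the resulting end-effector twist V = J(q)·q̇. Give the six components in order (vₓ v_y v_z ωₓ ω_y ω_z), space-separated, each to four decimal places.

0.8681 1.7763 -1.3520 0.3839 0.8744 1.7026

o_n = [1.1457, -1.1429, -0.4426]
J₁: ẑ×o_n = [1.1429, 1.1457, -0.0000], ω = ẑ
J2: z=[0.9781, 0.2079, 0.0000] o=[0.0998, -0.4695, 0.5900] → [-0.2147, 1.0100, -0.8762, 0.9781, 0.2079, 0.0000]
J3: z=[0.2068, -0.9728, -0.1045] o=[0.0844, -0.3969, -0.1161] → [0.2396, -0.0434, 0.8782, 0.2068, -0.9728, -0.1045]
J4: z=[0.2487, 0.1556, -0.9560] o=[0.9007, -0.7237, 0.0431] → [-0.4764, -0.1134, -0.1424, 0.2487, 0.1556, -0.9560]
V = J·q̇ = [0.8681, 1.7763, -1.3520, 0.3839, 0.8744, 1.7026]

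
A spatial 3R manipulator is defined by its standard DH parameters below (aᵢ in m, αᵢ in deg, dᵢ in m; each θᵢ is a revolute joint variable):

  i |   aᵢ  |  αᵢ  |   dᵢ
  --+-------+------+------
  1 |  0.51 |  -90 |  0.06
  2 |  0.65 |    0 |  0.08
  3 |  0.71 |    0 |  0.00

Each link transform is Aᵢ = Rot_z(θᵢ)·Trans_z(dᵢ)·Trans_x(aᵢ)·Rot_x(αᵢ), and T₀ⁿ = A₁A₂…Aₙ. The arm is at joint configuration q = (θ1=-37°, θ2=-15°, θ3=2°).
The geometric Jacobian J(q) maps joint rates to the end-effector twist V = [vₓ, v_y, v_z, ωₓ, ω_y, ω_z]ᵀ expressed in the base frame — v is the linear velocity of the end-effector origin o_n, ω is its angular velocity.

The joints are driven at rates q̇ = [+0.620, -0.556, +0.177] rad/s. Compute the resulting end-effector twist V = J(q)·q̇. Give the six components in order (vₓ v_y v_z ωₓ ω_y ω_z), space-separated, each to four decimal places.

o_n = [1.5094, -1.0372, 0.3879]
J₁: ẑ×o_n = [1.0372, 1.5094, -0.0000], ω = ẑ
J2: z=[0.6018, 0.7986, 0.0000] o=[0.4073, -0.3069, 0.0600] → [0.2619, -0.1974, -1.3197, 0.6018, 0.7986, 0.0000]
J3: z=[0.6018, 0.7986, 0.0000] o=[0.9569, -0.6209, 0.2282] → [0.1276, -0.0961, -0.6918, 0.6018, 0.7986, 0.0000]
V = J·q̇ = [0.5200, 1.0285, 0.6113, -0.2281, -0.3027, 0.6200]

0.5200 1.0285 0.6113 -0.2281 -0.3027 0.6200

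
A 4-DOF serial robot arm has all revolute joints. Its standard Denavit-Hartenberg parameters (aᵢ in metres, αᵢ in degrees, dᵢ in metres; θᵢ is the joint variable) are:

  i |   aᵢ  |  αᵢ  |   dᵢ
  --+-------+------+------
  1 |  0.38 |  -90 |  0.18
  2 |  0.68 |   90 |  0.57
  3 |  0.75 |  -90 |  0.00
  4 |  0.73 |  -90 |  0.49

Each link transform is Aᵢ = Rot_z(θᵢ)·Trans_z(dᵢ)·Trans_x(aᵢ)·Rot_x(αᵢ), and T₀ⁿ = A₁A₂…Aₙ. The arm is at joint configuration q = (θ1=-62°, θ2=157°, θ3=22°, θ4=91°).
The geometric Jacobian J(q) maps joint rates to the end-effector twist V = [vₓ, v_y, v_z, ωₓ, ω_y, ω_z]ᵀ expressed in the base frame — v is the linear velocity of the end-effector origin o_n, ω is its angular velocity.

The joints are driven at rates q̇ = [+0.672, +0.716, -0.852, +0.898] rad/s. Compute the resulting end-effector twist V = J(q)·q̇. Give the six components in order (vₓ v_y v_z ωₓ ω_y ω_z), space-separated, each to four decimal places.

-1.5249 0.0183 0.9657 1.3564 0.7476 1.5877

o_n = [0.6828, 1.4859, 0.3908]
J₁: ẑ×o_n = [-1.4859, 0.6828, 0.0000], ω = ẑ
J2: z=[0.8829, 0.4695, 0.0000] o=[0.1784, -0.3355, 0.1800] → [0.0990, -0.1861, 1.3714, 0.8829, 0.4695, 0.0000]
J3: z=[0.1834, -0.3450, -0.9205] o=[0.3878, 0.4848, -0.0857] → [0.7572, -0.3590, 0.2854, 0.1834, -0.3450, -0.9205]
J4: z=[0.9805, 0.1308, 0.1464] o=[0.3354, 1.1818, -0.3574] → [0.0534, -0.6828, 0.2527, 0.9805, 0.1308, 0.1464]
V = J·q̇ = [-1.5249, 0.0183, 0.9657, 1.3564, 0.7476, 1.5877]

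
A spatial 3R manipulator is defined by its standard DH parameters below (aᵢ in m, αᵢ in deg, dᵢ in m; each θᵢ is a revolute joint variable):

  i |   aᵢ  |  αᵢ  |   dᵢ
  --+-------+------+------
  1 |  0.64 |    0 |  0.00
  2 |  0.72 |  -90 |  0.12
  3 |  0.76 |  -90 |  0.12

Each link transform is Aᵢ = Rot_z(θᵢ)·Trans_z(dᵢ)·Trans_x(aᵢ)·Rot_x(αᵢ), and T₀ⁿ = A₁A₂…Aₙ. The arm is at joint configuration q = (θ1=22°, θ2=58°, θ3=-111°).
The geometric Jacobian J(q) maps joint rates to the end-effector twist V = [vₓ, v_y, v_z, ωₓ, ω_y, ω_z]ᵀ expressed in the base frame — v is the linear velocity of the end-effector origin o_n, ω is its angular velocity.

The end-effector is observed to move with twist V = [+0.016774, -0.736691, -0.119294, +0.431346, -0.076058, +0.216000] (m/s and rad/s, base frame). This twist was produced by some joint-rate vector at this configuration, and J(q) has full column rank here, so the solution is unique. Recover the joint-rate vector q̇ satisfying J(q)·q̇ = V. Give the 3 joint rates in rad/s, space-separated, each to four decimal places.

-0.7110 0.9270 -0.4380

o_n = [0.5530, 0.7014, 0.8295]
J₁: ẑ×o_n = [-0.7014, 0.5530, 0.0000], ω = ẑ
J2: z=[0.0000, 0.0000, 1.0000] o=[0.5934, 0.2397, 0.0000] → [-0.4617, -0.0404, 0.0000, 0.0000, 0.0000, 1.0000]
J3: z=[-0.9848, 0.1736, 0.0000] o=[0.7184, 0.9488, 0.1200] → [0.1232, 0.6987, 0.2724, -0.9848, 0.1736, 0.0000]
q̇ = J⁺·V = [-0.7110, 0.9270, -0.4380]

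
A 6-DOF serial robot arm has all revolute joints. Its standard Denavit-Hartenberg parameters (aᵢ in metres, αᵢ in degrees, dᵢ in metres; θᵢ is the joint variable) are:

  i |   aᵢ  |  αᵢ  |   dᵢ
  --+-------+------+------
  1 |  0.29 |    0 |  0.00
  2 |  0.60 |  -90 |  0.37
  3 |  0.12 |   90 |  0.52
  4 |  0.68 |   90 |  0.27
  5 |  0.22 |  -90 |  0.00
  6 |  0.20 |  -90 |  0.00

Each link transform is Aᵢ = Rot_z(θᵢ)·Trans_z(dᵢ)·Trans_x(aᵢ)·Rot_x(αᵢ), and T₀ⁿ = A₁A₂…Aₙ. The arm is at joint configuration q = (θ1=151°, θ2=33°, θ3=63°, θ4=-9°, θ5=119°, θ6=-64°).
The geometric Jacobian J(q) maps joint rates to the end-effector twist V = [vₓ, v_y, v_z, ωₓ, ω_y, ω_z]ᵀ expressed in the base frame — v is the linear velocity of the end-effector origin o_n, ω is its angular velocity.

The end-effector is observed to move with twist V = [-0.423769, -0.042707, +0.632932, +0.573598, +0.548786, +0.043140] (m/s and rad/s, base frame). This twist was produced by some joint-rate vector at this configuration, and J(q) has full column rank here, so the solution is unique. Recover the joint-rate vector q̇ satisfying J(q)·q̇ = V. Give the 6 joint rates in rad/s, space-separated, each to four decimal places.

0.8750 -0.9600 -0.6980 -0.2550 -0.1270 0.4760

o_n = [-1.5923, -0.2131, 0.0657]
J₁: ẑ×o_n = [0.2131, -1.5923, 0.0000], ω = ẑ
J2: z=[0.0000, 0.0000, 1.0000] o=[-0.2536, 0.1406, 0.0000] → [0.3537, -1.3387, 0.0000, 0.0000, 0.0000, 1.0000]
J3: z=[0.0698, -0.9976, 0.0000] o=[-0.8522, 0.0987, 0.3700] → [0.3035, 0.0212, -0.7601, 0.0698, -0.9976, 0.0000]
J4: z=[-0.8888, -0.0622, 0.4540] o=[-0.8703, -0.4238, 0.2631] → [-0.0834, -0.5032, -0.2322, -0.8888, -0.0622, 0.4540]
J5: z=[0.0019, 0.9902, 0.1394] o=[-1.4218, -0.3557, -0.2128] → [0.2559, -0.0243, 0.1691, 0.0019, 0.9902, 0.1394]
J6: z=[0.8317, -0.0790, 0.5496] o=[-1.5440, -0.3810, -0.0316] → [-0.1000, -0.1075, 0.1359, 0.8317, -0.0790, 0.5496]
q̇ = J⁺·V = [0.8750, -0.9600, -0.6980, -0.2550, -0.1270, 0.4760]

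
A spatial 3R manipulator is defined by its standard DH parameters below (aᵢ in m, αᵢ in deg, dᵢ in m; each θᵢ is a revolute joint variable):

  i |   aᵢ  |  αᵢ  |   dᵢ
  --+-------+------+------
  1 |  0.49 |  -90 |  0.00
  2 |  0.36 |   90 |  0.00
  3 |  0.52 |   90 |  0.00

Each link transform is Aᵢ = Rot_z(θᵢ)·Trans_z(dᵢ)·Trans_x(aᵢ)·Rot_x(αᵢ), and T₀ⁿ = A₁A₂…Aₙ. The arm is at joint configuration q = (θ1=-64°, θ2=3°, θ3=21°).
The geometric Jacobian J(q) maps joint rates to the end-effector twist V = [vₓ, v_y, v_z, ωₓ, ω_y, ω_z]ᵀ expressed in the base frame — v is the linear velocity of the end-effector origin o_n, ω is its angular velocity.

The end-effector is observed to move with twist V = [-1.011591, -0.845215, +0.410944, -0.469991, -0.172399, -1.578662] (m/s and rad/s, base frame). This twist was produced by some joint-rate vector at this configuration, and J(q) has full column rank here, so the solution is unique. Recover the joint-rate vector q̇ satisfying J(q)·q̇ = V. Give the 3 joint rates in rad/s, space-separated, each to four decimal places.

-0.6040 -0.4980 -0.9760

o_n = [0.7524, -1.1176, -0.0442]
J₁: ẑ×o_n = [1.1176, 0.7524, -0.0000], ω = ẑ
J2: z=[0.8988, 0.4384, 0.0000] o=[0.2148, -0.4404, 0.0000] → [-0.0194, 0.0398, -0.8443, 0.8988, 0.4384, 0.0000]
J3: z=[0.0229, -0.0470, 0.9986] o=[0.3724, -0.7635, -0.0188] → [0.3548, 0.3801, 0.0098, 0.0229, -0.0470, 0.9986]
q̇ = J⁺·V = [-0.6040, -0.4980, -0.9760]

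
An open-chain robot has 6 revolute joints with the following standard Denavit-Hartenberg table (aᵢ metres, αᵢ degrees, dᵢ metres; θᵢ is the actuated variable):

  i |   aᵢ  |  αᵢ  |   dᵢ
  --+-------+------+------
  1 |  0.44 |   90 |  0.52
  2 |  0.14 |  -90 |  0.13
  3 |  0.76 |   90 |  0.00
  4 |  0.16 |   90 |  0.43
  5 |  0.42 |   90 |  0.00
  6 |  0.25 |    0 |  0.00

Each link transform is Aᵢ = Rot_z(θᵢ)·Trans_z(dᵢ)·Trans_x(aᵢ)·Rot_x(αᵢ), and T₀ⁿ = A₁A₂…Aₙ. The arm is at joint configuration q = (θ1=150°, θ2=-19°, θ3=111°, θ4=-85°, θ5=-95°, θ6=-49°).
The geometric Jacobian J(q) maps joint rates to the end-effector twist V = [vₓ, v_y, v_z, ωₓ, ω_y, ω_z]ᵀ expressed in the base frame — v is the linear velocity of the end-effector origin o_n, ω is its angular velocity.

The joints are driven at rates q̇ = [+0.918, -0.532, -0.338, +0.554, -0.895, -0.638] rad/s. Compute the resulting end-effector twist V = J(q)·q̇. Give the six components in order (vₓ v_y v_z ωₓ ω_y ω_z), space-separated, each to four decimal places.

-0.1524 -0.3782 0.6523 -0.6486 -1.4669 0.0325

o_n = [-0.4274, -0.5725, 0.5451]
J₁: ẑ×o_n = [0.5725, -0.4274, 0.0000], ω = ẑ
J2: z=[0.5000, 0.8660, 0.0000] o=[-0.3811, 0.2200, 0.5200] → [0.0217, -0.0125, -0.3561, 0.5000, 0.8660, 0.0000]
J3: z=[-0.2820, 0.1628, 0.9455] o=[-0.4307, 0.3988, 0.4744] → [0.9298, 0.0230, 0.2733, -0.2820, 0.1628, 0.9455]
J4: z=[-0.9436, 0.1310, -0.3039] o=[-0.5624, -0.3445, 0.5631] → [-0.0717, -0.0581, 0.1975, -0.9436, 0.1310, -0.3039]
J5: z=[0.1973, 0.9600, -0.1986] o=[-0.9257, -0.3277, 0.2833] → [0.2027, -0.1506, -0.5266, 0.1973, 0.9600, -0.1986]
J6: z=[-0.3470, 0.2579, 0.9017] o=[-0.5406, -0.3735, 0.4446] → [0.2053, 0.1369, 0.0399, -0.3470, 0.2579, 0.9017]
V = J·q̇ = [-0.1524, -0.3782, 0.6523, -0.6486, -1.4669, 0.0325]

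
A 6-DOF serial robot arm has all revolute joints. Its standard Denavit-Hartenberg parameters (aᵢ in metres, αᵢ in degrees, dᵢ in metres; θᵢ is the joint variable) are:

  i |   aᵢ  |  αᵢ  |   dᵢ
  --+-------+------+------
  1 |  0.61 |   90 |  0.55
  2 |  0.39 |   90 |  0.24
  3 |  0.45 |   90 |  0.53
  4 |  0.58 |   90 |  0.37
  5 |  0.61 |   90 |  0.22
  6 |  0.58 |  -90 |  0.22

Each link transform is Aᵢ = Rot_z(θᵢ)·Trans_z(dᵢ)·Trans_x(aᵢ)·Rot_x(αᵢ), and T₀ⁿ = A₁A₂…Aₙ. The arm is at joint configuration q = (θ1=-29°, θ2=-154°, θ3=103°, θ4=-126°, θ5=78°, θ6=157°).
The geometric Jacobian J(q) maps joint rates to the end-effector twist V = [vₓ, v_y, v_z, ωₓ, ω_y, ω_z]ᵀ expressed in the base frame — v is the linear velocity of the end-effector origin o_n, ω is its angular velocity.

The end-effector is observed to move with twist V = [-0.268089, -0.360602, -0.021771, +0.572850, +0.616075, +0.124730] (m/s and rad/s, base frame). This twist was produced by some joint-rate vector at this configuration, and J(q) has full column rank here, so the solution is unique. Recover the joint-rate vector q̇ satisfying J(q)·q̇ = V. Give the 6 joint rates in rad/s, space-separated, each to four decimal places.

-0.2640 0.1140 0.6340 -0.3850 0.4500 0.8060

o_n = [-0.1759, 0.1528, 0.2931]
J₁: ẑ×o_n = [-0.1528, -0.1759, 0.0000], ω = ẑ
J2: z=[-0.4848, -0.8746, 0.0000] o=[0.5335, -0.2957, 0.5500] → [0.2247, -0.1246, -0.8379, -0.4848, -0.8746, 0.0000]
J3: z=[-0.3834, 0.2125, 0.8988] o=[0.1106, -0.3357, 0.3790] → [-0.4574, -0.2905, -0.1264, -0.3834, 0.2125, 0.8988]
J4: z=[-0.8750, 0.2278, -0.4271] o=[-0.2256, -0.6507, 0.8998] → [0.2050, -0.5521, -0.7144, -0.8750, 0.2278, -0.4271]
J5: z=[0.0137, 0.8937, 0.4485] o=[-0.2687, -0.3421, 0.2864] → [-0.2160, 0.0415, -0.0761, 0.0137, 0.8937, 0.4485]
J6: z=[0.6553, 0.3308, -0.6791] o=[-0.7264, 0.0394, 0.0306] → [0.1638, -0.5458, -0.1078, 0.6553, 0.3308, -0.6791]
q̇ = J⁺·V = [-0.2640, 0.1140, 0.6340, -0.3850, 0.4500, 0.8060]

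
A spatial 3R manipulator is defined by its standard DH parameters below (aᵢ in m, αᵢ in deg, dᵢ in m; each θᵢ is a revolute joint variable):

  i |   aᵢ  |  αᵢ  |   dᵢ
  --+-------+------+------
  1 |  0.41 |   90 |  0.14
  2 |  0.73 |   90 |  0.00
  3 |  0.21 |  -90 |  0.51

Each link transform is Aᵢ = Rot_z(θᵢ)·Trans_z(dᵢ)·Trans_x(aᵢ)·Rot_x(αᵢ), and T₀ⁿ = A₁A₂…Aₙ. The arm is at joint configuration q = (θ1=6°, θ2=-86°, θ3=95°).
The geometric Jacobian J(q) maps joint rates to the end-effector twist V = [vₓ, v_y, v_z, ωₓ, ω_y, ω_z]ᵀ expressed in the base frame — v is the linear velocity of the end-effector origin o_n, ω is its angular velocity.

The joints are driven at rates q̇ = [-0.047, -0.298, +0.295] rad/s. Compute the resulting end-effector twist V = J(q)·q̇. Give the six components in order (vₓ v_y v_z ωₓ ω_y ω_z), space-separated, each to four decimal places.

-0.2358 -0.0170 0.1984 -0.3238 0.2656 -0.0676

o_n = [-0.0270, -0.2132, -0.6055]
J₁: ẑ×o_n = [0.2132, -0.0270, 0.0000], ω = ẑ
J2: z=[0.1045, -0.9945, 0.0000] o=[0.4078, 0.0429, 0.1400] → [0.7415, 0.0779, -0.4591, 0.1045, -0.9945, 0.0000]
J3: z=[-0.9921, -0.1043, -0.0698] o=[0.4584, 0.0482, -0.5882] → [-0.0164, 0.0167, 0.2087, -0.9921, -0.1043, -0.0698]
V = J·q̇ = [-0.2358, -0.0170, 0.1984, -0.3238, 0.2656, -0.0676]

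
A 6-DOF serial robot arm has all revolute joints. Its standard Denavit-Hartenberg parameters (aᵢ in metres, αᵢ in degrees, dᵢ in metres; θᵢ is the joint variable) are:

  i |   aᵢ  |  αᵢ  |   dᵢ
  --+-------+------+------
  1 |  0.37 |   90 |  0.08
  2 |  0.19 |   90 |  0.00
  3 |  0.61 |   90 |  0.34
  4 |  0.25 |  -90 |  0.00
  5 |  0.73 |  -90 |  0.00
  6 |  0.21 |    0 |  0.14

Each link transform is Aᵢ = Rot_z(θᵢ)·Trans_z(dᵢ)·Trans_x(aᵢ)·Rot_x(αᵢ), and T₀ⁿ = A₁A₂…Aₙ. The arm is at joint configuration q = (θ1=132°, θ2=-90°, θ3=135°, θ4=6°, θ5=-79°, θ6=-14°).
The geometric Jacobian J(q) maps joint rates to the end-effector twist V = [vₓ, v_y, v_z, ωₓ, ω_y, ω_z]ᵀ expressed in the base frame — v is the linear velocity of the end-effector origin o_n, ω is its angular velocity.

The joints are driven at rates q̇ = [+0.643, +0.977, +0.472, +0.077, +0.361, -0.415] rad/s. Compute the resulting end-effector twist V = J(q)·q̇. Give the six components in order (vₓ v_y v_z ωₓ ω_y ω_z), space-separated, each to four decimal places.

-0.4595 0.6214 0.5533 1.1030 -0.0678 0.2194

o_n = [1.1343, 0.9141, 0.0861]
J₁: ẑ×o_n = [-0.9141, 1.1343, 0.0000], ω = ẑ
J2: z=[0.7431, 0.6691, 0.0000] o=[-0.2476, 0.2750, 0.0800] → [0.0041, -0.0045, -0.4496, 0.7431, 0.6691, 0.0000]
J3: z=[0.6691, -0.7431, -0.0000] o=[-0.2476, 0.2750, -0.1100] → [-0.1457, -0.1312, 1.4546, 0.6691, -0.7431, -0.0000]
J4: z=[0.5255, 0.4731, -0.7071] o=[0.3005, 0.3109, 0.3213] → [0.3152, -0.4660, -0.0775, 0.5255, 0.4731, -0.7071]
J5: z=[0.6105, -0.7885, -0.0739] o=[0.4486, 0.4091, 0.4971] → [0.3615, 0.2003, 0.8490, 0.6105, -0.7885, -0.0739]
J6: z=[0.4814, 0.2954, 0.8252] o=[0.9077, 0.8029, 0.0884] → [-0.0925, 0.1881, -0.0134, 0.4814, 0.2954, 0.8252]
V = J·q̇ = [-0.4595, 0.6214, 0.5533, 1.1030, -0.0678, 0.2194]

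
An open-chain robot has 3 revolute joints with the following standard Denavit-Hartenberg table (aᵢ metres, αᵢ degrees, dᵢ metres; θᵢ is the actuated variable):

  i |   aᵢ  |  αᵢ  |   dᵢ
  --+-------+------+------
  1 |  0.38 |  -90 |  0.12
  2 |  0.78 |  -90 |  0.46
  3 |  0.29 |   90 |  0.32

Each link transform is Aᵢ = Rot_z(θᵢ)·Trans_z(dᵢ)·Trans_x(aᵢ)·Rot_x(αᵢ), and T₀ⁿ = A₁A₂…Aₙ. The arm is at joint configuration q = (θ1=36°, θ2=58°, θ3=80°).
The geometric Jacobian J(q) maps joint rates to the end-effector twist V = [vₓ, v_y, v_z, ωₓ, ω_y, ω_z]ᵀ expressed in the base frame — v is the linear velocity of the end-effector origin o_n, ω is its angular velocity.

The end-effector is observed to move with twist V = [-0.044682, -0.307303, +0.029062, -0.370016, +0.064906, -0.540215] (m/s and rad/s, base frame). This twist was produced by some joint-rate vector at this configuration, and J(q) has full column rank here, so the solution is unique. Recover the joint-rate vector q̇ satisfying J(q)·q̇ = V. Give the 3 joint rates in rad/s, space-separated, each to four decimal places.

o_n = [0.3414, 0.4636, -0.7538]
J₁: ẑ×o_n = [-0.4636, 0.3414, 0.0000], ω = ẑ
J2: z=[-0.5878, 0.8090, 0.0000] o=[0.3074, 0.2234, 0.1200] → [-0.7069, -0.5136, -0.1686, -0.5878, 0.8090, 0.0000]
J3: z=[-0.6861, -0.4985, -0.5299] o=[0.3714, 0.8385, -0.5415] → [-0.0928, -0.1297, 0.2422, -0.6861, -0.4985, -0.5299]
q̇ = J⁺·V = [-0.3770, 0.2700, 0.3080]

-0.3770 0.2700 0.3080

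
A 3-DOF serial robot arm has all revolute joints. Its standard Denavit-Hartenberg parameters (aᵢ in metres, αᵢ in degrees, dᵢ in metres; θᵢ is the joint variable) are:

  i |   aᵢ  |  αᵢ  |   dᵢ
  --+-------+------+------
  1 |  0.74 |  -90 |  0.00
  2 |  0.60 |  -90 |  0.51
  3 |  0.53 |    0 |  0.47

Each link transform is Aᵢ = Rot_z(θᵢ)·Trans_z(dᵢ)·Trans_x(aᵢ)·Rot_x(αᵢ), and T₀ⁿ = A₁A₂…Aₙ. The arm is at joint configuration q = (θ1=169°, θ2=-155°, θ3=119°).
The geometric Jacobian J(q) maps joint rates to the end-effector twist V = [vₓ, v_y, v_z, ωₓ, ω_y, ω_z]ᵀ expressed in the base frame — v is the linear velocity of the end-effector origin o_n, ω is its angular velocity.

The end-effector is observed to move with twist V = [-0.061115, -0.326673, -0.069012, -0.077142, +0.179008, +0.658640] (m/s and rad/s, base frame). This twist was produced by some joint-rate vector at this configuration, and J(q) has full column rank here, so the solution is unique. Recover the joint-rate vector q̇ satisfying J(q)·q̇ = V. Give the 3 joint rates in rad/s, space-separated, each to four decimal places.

o_n = [-0.6251, 0.0742, 0.5709]
J₁: ẑ×o_n = [-0.0742, -0.6251, 0.0000], ω = ẑ
J2: z=[-0.1908, -0.9816, 0.0000] o=[-0.7264, 0.1412, 0.0000] → [-0.5605, 0.1089, 0.1123, -0.1908, -0.9816, 0.0000]
J3: z=[-0.4149, 0.0806, 0.9063] o=[-0.2899, -0.4632, 0.2536] → [-0.4614, -0.1721, -0.1959, -0.4149, 0.0806, 0.9063]
q̇ = J⁺·V = [0.4230, -0.1610, 0.2600]

0.4230 -0.1610 0.2600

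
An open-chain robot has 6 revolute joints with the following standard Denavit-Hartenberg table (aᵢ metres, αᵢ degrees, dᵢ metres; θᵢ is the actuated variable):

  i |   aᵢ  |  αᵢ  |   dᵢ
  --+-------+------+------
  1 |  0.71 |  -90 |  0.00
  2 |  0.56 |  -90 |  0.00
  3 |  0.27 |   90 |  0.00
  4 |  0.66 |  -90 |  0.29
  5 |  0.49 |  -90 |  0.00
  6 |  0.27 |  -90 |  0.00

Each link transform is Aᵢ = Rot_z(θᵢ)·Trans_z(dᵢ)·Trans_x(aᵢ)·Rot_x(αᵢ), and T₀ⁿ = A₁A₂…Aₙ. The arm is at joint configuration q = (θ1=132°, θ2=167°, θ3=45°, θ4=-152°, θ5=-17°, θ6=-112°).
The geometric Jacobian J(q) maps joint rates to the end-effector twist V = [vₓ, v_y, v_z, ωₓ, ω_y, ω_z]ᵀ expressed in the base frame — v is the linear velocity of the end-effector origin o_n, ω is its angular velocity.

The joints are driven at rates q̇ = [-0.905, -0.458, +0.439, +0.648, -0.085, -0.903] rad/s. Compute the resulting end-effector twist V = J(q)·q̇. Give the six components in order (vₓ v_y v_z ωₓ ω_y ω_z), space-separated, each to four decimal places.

o_n = [-0.7587, -0.1373, -0.7943]
J₁: ẑ×o_n = [0.1373, -0.7587, 0.0000], ω = ẑ
J2: z=[-0.7431, -0.6691, 0.0000] o=[-0.4751, 0.5276, 0.0000] → [0.5315, -0.5903, 0.3044, -0.7431, -0.6691, 0.0000]
J3: z=[0.1505, -0.1672, 0.9744] o=[-0.1100, 0.1221, -0.1260] → [0.3645, -0.5315, -0.1475, 0.1505, -0.1672, 0.9744]
J4: z=[-0.0645, -0.9852, -0.1591] o=[0.1564, 0.1116, -0.1689] → [0.5765, 0.1052, -0.8854, -0.0645, -0.9852, -0.1591]
J5: z=[0.3302, 0.1294, -0.9350] o=[-0.4838, -0.0996, -0.4243] → [-0.0831, 0.3792, 0.0231, 0.3302, 0.1294, -0.9350]
J6: z=[-0.2137, 0.9751, 0.0594] o=[-0.9343, -0.1879, -0.5956] → [-0.1968, -0.0320, -0.1821, -0.2137, 0.9751, 0.0594]
V = J·q̇ = [0.3507, 0.7885, -0.6154, 0.5296, -1.2968, -0.5545]

0.3507 0.7885 -0.6154 0.5296 -1.2968 -0.5545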